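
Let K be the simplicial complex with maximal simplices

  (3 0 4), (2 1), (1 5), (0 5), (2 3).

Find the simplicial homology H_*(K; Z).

Order the vertices as 0 < 1 < 2 < 3 < 4 < 5. Listing each simplex with vertices in this order, K has dimension 2 with simplices:

  0-simplices (6): [0], [1], [2], [3], [4], [5]
  1-simplices (7): [0,3], [0,4], [0,5], [1,2], [1,5], [2,3], [3,4]
  2-simplices (1): [0,3,4]

giving chain groups C_0 ≅ Z^6, C_1 ≅ Z^7, C_2 ≅ Z^1.

The boundary map ∂_1: C_1 → C_0 maps an edge to its endpoints' difference, ∂[p,q] = q − p.
The resulting 6×7 matrix has rank 5, and its Smith normal form has invariant factors (1,1,1,1,1).

The boundary map ∂_2: C_2 → C_1 maps a triangle to the signed sum of its edges. For instance
  ∂[0,3,4] = [3,4] − [0,4] + [0,3].
As a 7×1 matrix over Z this has rank 1, with invariant factors (1).

Computing H_k = (kernel of ∂_k) / (image of ∂_{k+1}):

  H_0: rank C_0 − rank ∂_1 = 6 − 5 = 1, and the invariant factors of ∂_1 are all 1, so H_0 ≅ Z.
  H_1: rank ker ∂_1 − rank ∂_2 = (7 − 5) − 1 = 1, and the invariant factors of ∂_2 are all 1, so H_1 ≅ Z.
  H_2: rank ker ∂_2 − rank ∂_3 = (1 − 1) − 0 = 0, and there is no ∂_3, so H_2 ≅ 0.

H_0 ≅ Z,  H_1 ≅ Z,  H_2 = 0.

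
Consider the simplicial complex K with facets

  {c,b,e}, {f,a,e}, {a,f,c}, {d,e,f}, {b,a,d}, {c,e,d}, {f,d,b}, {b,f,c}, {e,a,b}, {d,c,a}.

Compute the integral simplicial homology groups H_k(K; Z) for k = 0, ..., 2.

We work with the vertex ordering a < b < c < d < e < f. The simplices of K, each written with vertices in increasing order, are:

  0-simplices (6): a, b, c, d, e, f
  1-simplices (15): ab, ac, ad, ae, af, bc, bd, be, bf, cd, ce, cf, de, df, ef
  2-simplices (10): abd, abe, acd, acf, aef, bce, bcf, bdf, cde, def

giving chain groups C_0 ≅ Z^6, C_1 ≅ Z^15, C_2 ≅ Z^10.

The boundary map ∂_1: C_1 → C_0 sends each edge [p,q] (with p < q) to q − p. For instance
  ∂af = f − a.
The 6×15 boundary matrix has rank 5 and Smith normal form diag(1,1,1,1,1).

∂_2: C_2 → C_1 sends each 2-simplex [p,q,r] to [q,r] − [p,r] + [p,q]. For instance
  ∂acf = cf − af + ac,
  ∂cde = de − ce + cd.
As a 15×10 matrix over Z this has rank 10, with invariant factors (1,1,1,1,1,1,1,1,1,2).

Reading off H_k = ker ∂_k / im ∂_{k+1}:

  H_0: rank C_0 − rank ∂_1 = 6 − 5 = 1, and the invariant factors of ∂_1 are all 1, so H_0 = Z.
  H_1: rank ker ∂_1 − rank ∂_2 = (15 − 5) − 10 = 0, and ∂_2 has invariant factor 2 > 1, so H_1 = Z/2.
  H_2: rank ker ∂_2 − rank ∂_3 = (10 − 10) − 0 = 0, and there is no ∂_3, so H_2 = 0.

H_0 = Z,  H_1 = Z/2,  H_2 = 0.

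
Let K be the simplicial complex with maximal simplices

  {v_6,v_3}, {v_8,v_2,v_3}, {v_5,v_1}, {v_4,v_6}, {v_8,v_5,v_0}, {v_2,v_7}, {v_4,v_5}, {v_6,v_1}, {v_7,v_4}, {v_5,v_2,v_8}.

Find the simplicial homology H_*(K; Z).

H_0 = Z,  H_1 = Z^3,  H_2 = 0.

K has 9 vertices, 14 edges, 3 triangles.
rank ∂_0 = 0, rank ∂_1 = 8 ⇒ b_0 = 9 − 0 − 8 = 1; all invariant factors of ∂_1 are 1 so no torsion. So H_0 ≅ Z.
rank ∂_1 = 8, rank ∂_2 = 3 ⇒ b_1 = 14 − 8 − 3 = 3; all invariant factors of ∂_2 are 1 so no torsion. So H_1 ≅ Z^3.
rank ∂_2 = 3, rank ∂_3 = 0 ⇒ b_2 = 3 − 3 − 0 = 0. So H_2 ≅ 0.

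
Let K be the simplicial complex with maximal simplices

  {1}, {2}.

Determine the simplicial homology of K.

H_0 = Z^2.

K has 2 vertices.
rank ∂_0 = 0, rank ∂_1 = 0 ⇒ b_0 = 2 − 0 − 0 = 2. So H_0 ≅ Z^2.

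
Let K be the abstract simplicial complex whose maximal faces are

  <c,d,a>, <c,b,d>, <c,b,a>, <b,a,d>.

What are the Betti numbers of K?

b_0 = 1, b_1 = 0, b_2 = 1.

Order the vertices as a < b < c < d. Listing each simplex with vertices in this order, K has dimension 2 with simplices:

  0-simplices (4): a, b, c, d
  1-simplices (6): ab, ac, ad, bc, bd, cd
  2-simplices (4): abc, abd, acd, bcd

giving chain groups C_0 ≅ Z^4, C_1 ≅ Z^6, C_2 ≅ Z^4.

Boundary ∂_1: C_1 → C_0 sends each edge [p,q] (with p < q) to q − p. For instance
  ∂cd = d − c.
This gives a 4×6 integer matrix of rank 3; reducing to Smith normal form yields diagonal entries (1,1,1).

The boundary map ∂_2: C_2 → C_1 sends each 2-simplex [p,q,r] to [q,r] − [p,r] + [p,q]. For instance
  ∂abc = bc − ac + ab,
  ∂abd = bd − ad + ab.
As a 6×4 matrix over Z this has rank 3, with invariant factors (1,1,1).

From H_k ≅ ker(∂_k) / im(∂_{k+1}) we obtain:

  H_0: rank C_0 − rank ∂_1 = 4 − 3 = 1, and the invariant factors of ∂_1 are all 1, so H_0 ≅ Z.
  H_1: rank ker ∂_1 − rank ∂_2 = (6 − 3) − 3 = 0, and the invariant factors of ∂_2 are all 1, so H_1 ≅ 0.
  H_2: rank ker ∂_2 − rank ∂_3 = (4 − 3) − 0 = 1, and there is no ∂_3, so H_2 ≅ Z.

(K is a triangulation of the 2-sphere S^2.)

Hence the Betti numbers are b_0 = 1, b_1 = 0, b_2 = 1.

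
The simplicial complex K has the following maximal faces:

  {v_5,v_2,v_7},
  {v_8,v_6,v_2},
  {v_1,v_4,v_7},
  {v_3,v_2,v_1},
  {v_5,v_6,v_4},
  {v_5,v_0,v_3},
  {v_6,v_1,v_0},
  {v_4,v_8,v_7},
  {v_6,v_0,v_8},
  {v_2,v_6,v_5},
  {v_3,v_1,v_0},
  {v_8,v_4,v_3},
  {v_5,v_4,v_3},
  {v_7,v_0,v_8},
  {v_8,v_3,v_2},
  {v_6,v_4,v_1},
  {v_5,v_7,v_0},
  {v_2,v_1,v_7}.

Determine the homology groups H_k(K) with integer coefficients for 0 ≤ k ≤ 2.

H_0 = Z,  H_1 = Z^2,  H_2 = Z.

Fix the vertex order v_0 < v_1 < v_2 < v_3 < v_4 < v_5 < v_6 < v_7 < v_8 and write every simplex with vertices in increasing order. Then dim K = 2 and the simplices of K are:

  0-simplices (9): [v_0], [v_1], [v_2], [v_3], [v_4], [v_5], [v_6], [v_7], [v_8]
  1-simplices (27): (27 of them)
  2-simplices (18): (18 of them)

so the chain groups are C_0 ≅ Z^9, C_1 ≅ Z^27, C_2 ≅ Z^18.

∂_1: C_1 → C_0 is given by ∂[p,q] = [q] − [p].
The resulting 9×27 matrix has rank 8, and its Smith normal form has invariant factors (1,1,1,1,1,1,1,1).

∂_2: C_2 → C_1 acts by ∂[p,q,r] = [q,r] − [p,r] + [p,q]. For instance
  ∂[v_2,v_5,v_6] = [v_5,v_6] − [v_2,v_6] + [v_2,v_5],
  ∂[v_0,v_1,v_6] = [v_1,v_6] − [v_0,v_6] + [v_0,v_1].
The 27×18 boundary matrix has rank 17 and Smith normal form diag(1,1,1,1,1,1,1,1,1,1,1,1,1,1,1,1,1).

Now H_k = ker ∂_k / im ∂_{k+1}, so:

  H_0: rank C_0 − rank ∂_1 = 9 − 8 = 1, and the invariant factors of ∂_1 are all 1, so H_0 = Z.
  H_1: rank ker ∂_1 − rank ∂_2 = (27 − 8) − 17 = 2, and the invariant factors of ∂_2 are all 1, so H_1 = Z^2.
  H_2: rank ker ∂_2 − rank ∂_3 = (18 − 17) − 0 = 1, and there is no ∂_3, so H_2 = Z.

As a check, the Euler characteristic is 9 − 27 + 18 = 0, which agrees with 1 − 2 + 1 = 0.
(K is a triangulation of the torus T^2.)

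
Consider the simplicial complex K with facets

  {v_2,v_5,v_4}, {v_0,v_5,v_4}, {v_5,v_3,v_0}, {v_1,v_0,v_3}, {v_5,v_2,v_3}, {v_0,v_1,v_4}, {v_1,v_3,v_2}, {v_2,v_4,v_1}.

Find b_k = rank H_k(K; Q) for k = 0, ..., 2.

Order the vertices as v_0 < v_1 < v_2 < v_3 < v_4 < v_5. Listing each simplex with vertices in this order, K has dimension 2 with simplices:

  0-simplices (6): [v_0], [v_1], [v_2], [v_3], [v_4], [v_5]
  1-simplices (12): [v_0,v_1], [v_0,v_3], [v_0,v_4], [v_0,v_5], [v_1,v_2], [v_1,v_3], [v_1,v_4], [v_2,v_3], [v_2,v_4], [v_2,v_5], [v_3,v_5], [v_4,v_5]
  2-simplices (8): [v_0,v_1,v_3], [v_0,v_1,v_4], [v_0,v_3,v_5], [v_0,v_4,v_5], [v_1,v_2,v_3], [v_1,v_2,v_4], [v_2,v_3,v_5], [v_2,v_4,v_5]

so the chain groups are C_0 ≅ Z^6, C_1 ≅ Z^12, C_2 ≅ Z^8.

∂_1: C_1 → C_0 maps an edge to its endpoints' difference, ∂[p,q] = q − p. For instance
  ∂[v_2,v_4] = [v_4] − [v_2].
As a 6×12 matrix over Z this has rank 5, with invariant factors (1,1,1,1,1).

The boundary map ∂_2: C_2 → C_1 acts by ∂[p,q,r] = [q,r] − [p,r] + [p,q]. For instance
  ∂[v_1,v_2,v_4] = [v_2,v_4] − [v_1,v_4] + [v_1,v_2],
  ∂[v_1,v_2,v_3] = [v_2,v_3] − [v_1,v_3] + [v_1,v_2].
The resulting 12×8 matrix has rank 7, and its Smith normal form has invariant factors (1,1,1,1,1,1,1).

From H_k ≅ ker(∂_k) / im(∂_{k+1}) we obtain:

  H_0: rank C_0 − rank ∂_1 = 6 − 5 = 1, and the invariant factors of ∂_1 are all 1, so H_0 = Z.
  H_1: rank ker ∂_1 − rank ∂_2 = (12 − 5) − 7 = 0, and the invariant factors of ∂_2 are all 1, so H_1 = 0.
  H_2: rank ker ∂_2 − rank ∂_3 = (8 − 7) − 0 = 1, and there is no ∂_3, so H_2 = Z.

As a check, the Euler characteristic is 6 − 12 + 8 = 2, which agrees with 1 − 0 + 1 = 2.

Hence the Betti numbers are b_0 = 1, b_1 = 0, b_2 = 1.

b_0 = 1, b_1 = 0, b_2 = 1.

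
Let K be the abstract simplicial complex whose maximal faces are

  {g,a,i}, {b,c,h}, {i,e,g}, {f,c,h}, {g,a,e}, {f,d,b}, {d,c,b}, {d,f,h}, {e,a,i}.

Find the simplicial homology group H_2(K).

H_2 = Z.

Fix the vertex order a < b < c < d < e < f < g < h < i and write every simplex with vertices in increasing order. Then dim K = 2 and the simplices of K are:

  0-simplices (9): a, b, c, d, e, f, g, h, i
  1-simplices (16): ae, ag, ai, bc, bd, bf, bh, cd, cf, ch, df, dh, eg, ei, fh, gi
  2-simplices (9): aeg, aei, agi, bcd, bch, bdf, cfh, dfh, egi

giving chain groups C_0 ≅ Z^9, C_1 ≅ Z^16, C_2 ≅ Z^9.

The boundary map ∂_1: C_1 → C_0 sends each edge [p,q] (with p < q) to q − p.
The 9×16 boundary matrix has rank 7 and Smith normal form diag(1,1,1,1,1,1,1).

The boundary map ∂_2: C_2 → C_1 maps a triangle to the signed sum of its edges. For instance
  ∂agi = gi − ai + ag,
  ∂dfh = fh − dh + df.
This gives a 16×9 integer matrix of rank 8; reducing to Smith normal form yields diagonal entries (1,1,1,1,1,1,1,1).

Reading off H_k = ker ∂_k / im ∂_{k+1}:

  H_2: rank ker ∂_2 − rank ∂_3 = (9 − 8) − 0 = 1, and there is no ∂_3, so H_2 ≅ Z.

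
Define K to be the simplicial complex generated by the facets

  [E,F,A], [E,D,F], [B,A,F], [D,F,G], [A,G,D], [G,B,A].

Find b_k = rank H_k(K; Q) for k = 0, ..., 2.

b_0 = 1, b_1 = 1, b_2 = 0.

Order the vertices as A < B < D < E < F < G. Listing each simplex with vertices in this order, K has dimension 2 with simplices:

  0-simplices (6): A, B, D, E, F, G
  1-simplices (12): AB, AD, AE, AF, AG, BF, BG, DE, DF, DG, EF, FG
  2-simplices (6): ABF, ABG, ADG, AEF, DEF, DFG

so the chain groups are C_0 ≅ Z^6, C_1 ≅ Z^12, C_2 ≅ Z^6.

∂_1: C_1 → C_0 is given by ∂[p,q] = [q] − [p]. For instance
  ∂FG = G − F.
This gives a 6×12 integer matrix of rank 5; reducing to Smith normal form yields diagonal entries (1,1,1,1,1).

∂_2: C_2 → C_1 maps a triangle to the signed sum of its edges. For instance
  ∂ABG = BG − AG + AB,
  ∂ADG = DG − AG + AD.
This gives a 12×6 integer matrix of rank 6; reducing to Smith normal form yields diagonal entries (1,1,1,1,1,1).

From H_k ≅ ker(∂_k) / im(∂_{k+1}) we obtain:

  H_0: rank C_0 − rank ∂_1 = 6 − 5 = 1, and the invariant factors of ∂_1 are all 1, so H_0 = Z.
  H_1: rank ker ∂_1 − rank ∂_2 = (12 − 5) − 6 = 1, and the invariant factors of ∂_2 are all 1, so H_1 = Z.
  H_2: rank ker ∂_2 − rank ∂_3 = (6 − 6) − 0 = 0, and there is no ∂_3, so H_2 = 0.

(K is a triangulation of the cylinder S^1 x I.)

Hence the Betti numbers are b_0 = 1, b_1 = 1, b_2 = 0.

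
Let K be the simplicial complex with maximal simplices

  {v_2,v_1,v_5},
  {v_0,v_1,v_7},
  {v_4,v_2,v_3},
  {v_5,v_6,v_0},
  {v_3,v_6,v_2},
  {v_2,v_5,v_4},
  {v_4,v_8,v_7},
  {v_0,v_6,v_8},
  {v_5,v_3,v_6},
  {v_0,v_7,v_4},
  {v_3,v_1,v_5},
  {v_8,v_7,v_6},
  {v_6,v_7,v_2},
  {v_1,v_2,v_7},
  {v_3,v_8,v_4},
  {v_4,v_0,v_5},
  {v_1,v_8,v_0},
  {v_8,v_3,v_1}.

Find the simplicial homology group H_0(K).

Order the vertices as v_0 < v_1 < v_2 < v_3 < v_4 < v_5 < v_6 < v_7 < v_8. Listing each simplex with vertices in this order, K has dimension 2 with simplices:

  0-simplices (9): [v_0], [v_1], [v_2], [v_3], [v_4], [v_5], [v_6], [v_7], [v_8]
  1-simplices (27): (27 of them)
  2-simplices (18): (18 of them)

Hence C_0 ≅ Z^9, C_1 ≅ Z^27, C_2 ≅ Z^18.

Boundary ∂_1: C_1 → C_0 is given by ∂[p,q] = [q] − [p]. For instance
  ∂[v_2,v_7] = [v_7] − [v_2].
This gives a 9×27 integer matrix of rank 8; reducing to Smith normal form yields diagonal entries (1,1,1,1,1,1,1,1).

∂_2: C_2 → C_1 sends each 2-simplex [p,q,r] to [q,r] − [p,r] + [p,q]. For instance
  ∂[v_4,v_7,v_8] = [v_7,v_8] − [v_4,v_8] + [v_4,v_7],
  ∂[v_3,v_5,v_6] = [v_5,v_6] − [v_3,v_6] + [v_3,v_5].
As a 27×18 matrix over Z this has rank 18, with invariant factors (1,1,1,1,1,1,1,1,1,1,1,1,1,1,1,1,1,2).

Now H_k = ker ∂_k / im ∂_{k+1}, so:

  H_0: rank C_0 − rank ∂_1 = 9 − 8 = 1, and the invariant factors of ∂_1 are all 1, so H_0 ≅ Z.

H_0 = Z.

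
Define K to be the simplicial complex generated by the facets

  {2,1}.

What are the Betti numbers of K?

b_0 = 1, b_1 = 0.

Take the total order 1 < 2 on the vertex set. Then K (dimension 1) consists of the simplices:

  0-simplices (2): [1], [2]
  1-simplices (1): [1,2]

so the chain groups are C_0 ≅ Z^2, C_1 ≅ Z^1.

Boundary ∂_1: C_1 → C_0 sends each edge [p,q] (with p < q) to q − p. For instance
  ∂[1,2] = [2] − [1].
As a 2×1 matrix over Z this has rank 1, with invariant factors (1).

Now H_k = ker ∂_k / im ∂_{k+1}, so:

  H_0: rank C_0 − rank ∂_1 = 2 − 1 = 1, and the invariant factors of ∂_1 are all 1, so H_0 ≅ Z.
  H_1: rank ker ∂_1 − rank ∂_2 = (1 − 1) − 0 = 0, and there is no ∂_2, so H_1 ≅ 0.

Hence the Betti numbers are b_0 = 1, b_1 = 0.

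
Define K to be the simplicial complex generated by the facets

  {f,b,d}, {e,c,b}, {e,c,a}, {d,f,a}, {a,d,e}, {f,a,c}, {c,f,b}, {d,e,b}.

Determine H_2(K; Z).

H_2 ≅ Z.

Take the total order a < b < c < d < e < f on the vertex set. Then K (dimension 2) consists of the simplices:

  0-simplices (6): a, b, c, d, e, f
  1-simplices (12): ac, ad, ae, af, bc, bd, be, bf, ce, cf, de, df
  2-simplices (8): ace, acf, ade, adf, bce, bcf, bde, bdf

Hence C_0 ≅ Z^6, C_1 ≅ Z^12, C_2 ≅ Z^8.

Boundary ∂_1: C_1 → C_0 maps an edge to its endpoints' difference, ∂[p,q] = q − p. For instance
  ∂af = f − a.
As a 6×12 matrix over Z this has rank 5, with invariant factors (1,1,1,1,1).

Boundary ∂_2: C_2 → C_1 maps a triangle to the signed sum of its edges. For instance
  ∂bdf = df − bf + bd,
  ∂bce = ce − be + bc.
This gives a 12×8 integer matrix of rank 7; reducing to Smith normal form yields diagonal entries (1,1,1,1,1,1,1).

From H_k ≅ ker(∂_k) / im(∂_{k+1}) we obtain:

  H_2: rank ker ∂_2 − rank ∂_3 = (8 − 7) − 0 = 1, and there is no ∂_3, so H_2 ≅ Z.

(K is a triangulation of the 2-sphere S^2.)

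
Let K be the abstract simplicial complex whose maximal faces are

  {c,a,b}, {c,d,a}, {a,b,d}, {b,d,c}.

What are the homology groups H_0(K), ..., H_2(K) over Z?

Order the vertices as a < b < c < d. Listing each simplex with vertices in this order, K has dimension 2 with simplices:

  0-simplices (4): a, b, c, d
  1-simplices (6): ab, ac, ad, bc, bd, cd
  2-simplices (4): abc, abd, acd, bcd

so the chain groups are C_0 ≅ Z^4, C_1 ≅ Z^6, C_2 ≅ Z^4.

∂_1: C_1 → C_0 is given by ∂[p,q] = [q] − [p]. For instance
  ∂bc = c − b.
The resulting 4×6 matrix has rank 3, and its Smith normal form has invariant factors (1,1,1).

Boundary ∂_2: C_2 → C_1 sends each 2-simplex [p,q,r] to [q,r] − [p,r] + [p,q]. For instance
  ∂acd = cd − ad + ac,
  ∂bcd = cd − bd + bc.
As a 6×4 matrix over Z this has rank 3, with invariant factors (1,1,1).

Computing H_k = (kernel of ∂_k) / (image of ∂_{k+1}):

  H_0: rank C_0 − rank ∂_1 = 4 − 3 = 1, and the invariant factors of ∂_1 are all 1, so H_0 ≅ Z.
  H_1: rank ker ∂_1 − rank ∂_2 = (6 − 3) − 3 = 0, and the invariant factors of ∂_2 are all 1, so H_1 ≅ 0.
  H_2: rank ker ∂_2 − rank ∂_3 = (4 − 3) − 0 = 1, and there is no ∂_3, so H_2 ≅ Z.

H_0 ≅ Z,  H_1 = 0,  H_2 ≅ Z.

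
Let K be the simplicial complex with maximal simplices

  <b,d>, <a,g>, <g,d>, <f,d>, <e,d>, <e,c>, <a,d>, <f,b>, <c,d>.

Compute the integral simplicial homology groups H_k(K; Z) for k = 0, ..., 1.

H_0 ≅ Z,  H_1 ≅ Z^3.

Fix the vertex order a < b < c < d < e < f < g and write every simplex with vertices in increasing order. Then dim K = 1 and the simplices of K are:

  0-simplices (7): a, b, c, d, e, f, g
  1-simplices (9): ad, ag, bd, bf, cd, ce, de, df, dg

giving chain groups C_0 ≅ Z^7, C_1 ≅ Z^9.

Boundary ∂_1: C_1 → C_0 maps an edge to its endpoints' difference, ∂[p,q] = q − p. For instance
  ∂ag = g − a.
As a 7×9 matrix over Z this has rank 6, with invariant factors (1,1,1,1,1,1).

Computing H_k = (kernel of ∂_k) / (image of ∂_{k+1}):

  H_0: rank C_0 − rank ∂_1 = 7 − 6 = 1, and the invariant factors of ∂_1 are all 1, so H_0 = Z.
  H_1: rank ker ∂_1 − rank ∂_2 = (9 − 6) − 0 = 3, and there is no ∂_2, so H_1 = Z^3.

(K is a triangulation of a wedge of 3 circles.)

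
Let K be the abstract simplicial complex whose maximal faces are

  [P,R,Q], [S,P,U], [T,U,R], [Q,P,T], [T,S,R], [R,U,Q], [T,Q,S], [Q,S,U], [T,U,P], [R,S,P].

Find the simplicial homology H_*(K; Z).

H_0 ≅ Z,  H_1 ≅ Z_2,  H_2 = 0.

Fix the vertex order P < Q < R < S < T < U and write every simplex with vertices in increasing order. Then dim K = 2 and the simplices of K are:

  0-simplices (6): P, Q, R, S, T, U
  1-simplices (15): PQ, PR, PS, PT, PU, QR, QS, QT, QU, RS, RT, RU, ST, SU, TU
  2-simplices (10): PQR, PQT, PRS, PSU, PTU, QRU, QST, QSU, RST, RTU

Hence C_0 ≅ Z^6, C_1 ≅ Z^15, C_2 ≅ Z^10.

The boundary map ∂_1: C_1 → C_0 sends each edge [p,q] (with p < q) to q − p.
The resulting 6×15 matrix has rank 5, and its Smith normal form has invariant factors (1,1,1,1,1).

∂_2: C_2 → C_1 sends each 2-simplex [p,q,r] to [q,r] − [p,r] + [p,q]. For instance
  ∂RST = ST − RT + RS,
  ∂QST = ST − QT + QS.
This gives a 15×10 integer matrix of rank 10; reducing to Smith normal form yields diagonal entries (1,1,1,1,1,1,1,1,1,2).

Computing H_k = (kernel of ∂_k) / (image of ∂_{k+1}):

  H_0: rank C_0 − rank ∂_1 = 6 − 5 = 1, and the invariant factors of ∂_1 are all 1, so H_0 ≅ Z.
  H_1: rank ker ∂_1 − rank ∂_2 = (15 − 5) − 10 = 0, and ∂_2 has invariant factor 2 > 1, so H_1 ≅ Z_2.
  H_2: rank ker ∂_2 − rank ∂_3 = (10 − 10) − 0 = 0, and there is no ∂_3, so H_2 ≅ 0.

As a check, the Euler characteristic is 6 − 15 + 10 = 1, which agrees with 1 − 0 + 0 = 1.
(K is a triangulation of the real projective plane RP^2.)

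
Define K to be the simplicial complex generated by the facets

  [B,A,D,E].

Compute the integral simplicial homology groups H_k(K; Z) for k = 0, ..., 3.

H_0 = Z,  H_1 = 0,  H_2 = 0,  H_3 = 0.

K has 4 vertices, 6 edges, 4 triangles, 1 3-simplex.
rank ∂_0 = 0, rank ∂_1 = 3 ⇒ b_0 = 4 − 0 − 3 = 1; all invariant factors of ∂_1 are 1 so no torsion. So H_0 ≅ Z.
rank ∂_1 = 3, rank ∂_2 = 3 ⇒ b_1 = 6 − 3 − 3 = 0; all invariant factors of ∂_2 are 1 so no torsion. So H_1 ≅ 0.
rank ∂_2 = 3, rank ∂_3 = 1 ⇒ b_2 = 4 − 3 − 1 = 0; all invariant factors of ∂_3 are 1 so no torsion. So H_2 ≅ 0.
rank ∂_3 = 1, rank ∂_4 = 0 ⇒ b_3 = 1 − 1 − 0 = 0. So H_3 ≅ 0.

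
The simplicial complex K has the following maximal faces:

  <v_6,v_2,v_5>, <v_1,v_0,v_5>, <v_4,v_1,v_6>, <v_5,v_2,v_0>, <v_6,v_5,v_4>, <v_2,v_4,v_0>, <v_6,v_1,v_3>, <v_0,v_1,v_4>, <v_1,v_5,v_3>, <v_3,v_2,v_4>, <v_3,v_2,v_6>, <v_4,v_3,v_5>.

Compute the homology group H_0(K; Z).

Order the vertices as v_0 < v_1 < v_2 < v_3 < v_4 < v_5 < v_6. Listing each simplex with vertices in this order, K has dimension 2 with simplices:

  0-simplices (7): [v_0], [v_1], [v_2], [v_3], [v_4], [v_5], [v_6]
  1-simplices (18): (18 of them)
  2-simplices (12): (12 of them)

Hence C_0 ≅ Z^7, C_1 ≅ Z^18, C_2 ≅ Z^12.

Boundary ∂_1: C_1 → C_0 is given by ∂[p,q] = [q] − [p].
This gives a 7×18 integer matrix of rank 6; reducing to Smith normal form yields diagonal entries (1,1,1,1,1,1).

The boundary map ∂_2: C_2 → C_1 acts by ∂[p,q,r] = [q,r] − [p,r] + [p,q]. For instance
  ∂[v_1,v_4,v_6] = [v_4,v_6] − [v_1,v_6] + [v_1,v_4],
  ∂[v_0,v_1,v_5] = [v_1,v_5] − [v_0,v_5] + [v_0,v_1].
This gives a 18×12 integer matrix of rank 12; reducing to Smith normal form yields diagonal entries (1,1,1,1,1,1,1,1,1,1,1,2).

Computing H_k = (kernel of ∂_k) / (image of ∂_{k+1}):

  H_0: rank C_0 − rank ∂_1 = 7 − 6 = 1, and the invariant factors of ∂_1 are all 1, so H_0 ≅ Z.

(K is a triangulation of the real projective plane RP^2.)

H_0 ≅ Z.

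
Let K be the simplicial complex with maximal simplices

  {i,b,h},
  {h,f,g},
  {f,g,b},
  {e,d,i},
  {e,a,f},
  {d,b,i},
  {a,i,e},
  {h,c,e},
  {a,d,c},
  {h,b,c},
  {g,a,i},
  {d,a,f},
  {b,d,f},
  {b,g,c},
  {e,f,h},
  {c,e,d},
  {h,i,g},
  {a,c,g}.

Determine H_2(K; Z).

H_2 ≅ 0.

K has 9 vertices, 27 edges, 18 triangles.
rank ∂_2 = 18, rank ∂_3 = 0 ⇒ b_2 = 18 − 18 − 0 = 0. So H_2 ≅ 0.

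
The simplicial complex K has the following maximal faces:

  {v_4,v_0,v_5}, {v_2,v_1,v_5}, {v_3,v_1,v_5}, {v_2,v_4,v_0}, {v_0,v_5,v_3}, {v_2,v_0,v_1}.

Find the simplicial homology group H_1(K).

Order the vertices as v_0 < v_1 < v_2 < v_3 < v_4 < v_5. Listing each simplex with vertices in this order, K has dimension 2 with simplices:

  0-simplices (6): [v_0], [v_1], [v_2], [v_3], [v_4], [v_5]
  1-simplices (12): [v_0,v_1], [v_0,v_2], [v_0,v_3], [v_0,v_4], [v_0,v_5], [v_1,v_2], [v_1,v_3], [v_1,v_5], [v_2,v_4], [v_2,v_5], [v_3,v_5], [v_4,v_5]
  2-simplices (6): [v_0,v_1,v_2], [v_0,v_2,v_4], [v_0,v_3,v_5], [v_0,v_4,v_5], [v_1,v_2,v_5], [v_1,v_3,v_5]

so the chain groups are C_0 ≅ Z^6, C_1 ≅ Z^12, C_2 ≅ Z^6.

Boundary ∂_1: C_1 → C_0 sends each edge [p,q] (with p < q) to q − p.
The 6×12 boundary matrix has rank 5 and Smith normal form diag(1,1,1,1,1).

Boundary ∂_2: C_2 → C_1 acts by ∂[p,q,r] = [q,r] − [p,r] + [p,q]. For instance
  ∂[v_0,v_3,v_5] = [v_3,v_5] − [v_0,v_5] + [v_0,v_3],
  ∂[v_1,v_2,v_5] = [v_2,v_5] − [v_1,v_5] + [v_1,v_2].
This gives a 12×6 integer matrix of rank 6; reducing to Smith normal form yields diagonal entries (1,1,1,1,1,1).

From H_k ≅ ker(∂_k) / im(∂_{k+1}) we obtain:

  H_1: rank ker ∂_1 − rank ∂_2 = (12 − 5) − 6 = 1, and the invariant factors of ∂_2 are all 1, so H_1 = Z.

H_1 = Z.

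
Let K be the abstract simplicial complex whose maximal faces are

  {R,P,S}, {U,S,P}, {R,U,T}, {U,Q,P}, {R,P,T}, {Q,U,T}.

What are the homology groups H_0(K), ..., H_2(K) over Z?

H_0 ≅ Z,  H_1 ≅ Z,  H_2 = 0.

Fix the vertex order P < Q < R < S < T < U and write every simplex with vertices in increasing order. Then dim K = 2 and the simplices of K are:

  0-simplices (6): P, Q, R, S, T, U
  1-simplices (12): PQ, PR, PS, PT, PU, QT, QU, RS, RT, RU, SU, TU
  2-simplices (6): PQU, PRS, PRT, PSU, QTU, RTU

so the chain groups are C_0 ≅ Z^6, C_1 ≅ Z^12, C_2 ≅ Z^6.

The boundary map ∂_1: C_1 → C_0 is given by ∂[p,q] = [q] − [p]. For instance
  ∂TU = U − T.
This gives a 6×12 integer matrix of rank 5; reducing to Smith normal form yields diagonal entries (1,1,1,1,1).

The boundary map ∂_2: C_2 → C_1 sends each 2-simplex [p,q,r] to [q,r] − [p,r] + [p,q]. For instance
  ∂PRT = RT − PT + PR,
  ∂QTU = TU − QU + QT.
The resulting 12×6 matrix has rank 6, and its Smith normal form has invariant factors (1,1,1,1,1,1).

Reading off H_k = ker ∂_k / im ∂_{k+1}:

  H_0: rank C_0 − rank ∂_1 = 6 − 5 = 1, and the invariant factors of ∂_1 are all 1, so H_0 ≅ Z.
  H_1: rank ker ∂_1 − rank ∂_2 = (12 − 5) − 6 = 1, and the invariant factors of ∂_2 are all 1, so H_1 ≅ Z.
  H_2: rank ker ∂_2 − rank ∂_3 = (6 − 6) − 0 = 0, and there is no ∂_3, so H_2 ≅ 0.

As a check, the Euler characteristic is 6 − 12 + 6 = 0, which agrees with 1 − 1 + 0 = 0.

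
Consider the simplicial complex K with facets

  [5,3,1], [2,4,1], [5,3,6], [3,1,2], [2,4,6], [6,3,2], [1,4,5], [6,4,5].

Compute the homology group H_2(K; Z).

Order the vertices as 1 < 2 < 3 < 4 < 5 < 6. Listing each simplex with vertices in this order, K has dimension 2 with simplices:

  0-simplices (6): [1], [2], [3], [4], [5], [6]
  1-simplices (12): [1,2], [1,3], [1,4], [1,5], [2,3], [2,4], [2,6], [3,5], [3,6], [4,5], [4,6], [5,6]
  2-simplices (8): [1,2,3], [1,2,4], [1,3,5], [1,4,5], [2,3,6], [2,4,6], [3,5,6], [4,5,6]

so the chain groups are C_0 ≅ Z^6, C_1 ≅ Z^12, C_2 ≅ Z^8.

Boundary ∂_1: C_1 → C_0 maps an edge to its endpoints' difference, ∂[p,q] = q − p.
This gives a 6×12 integer matrix of rank 5; reducing to Smith normal form yields diagonal entries (1,1,1,1,1).

∂_2: C_2 → C_1 maps a triangle to the signed sum of its edges. For instance
  ∂[1,3,5] = [3,5] − [1,5] + [1,3],
  ∂[1,2,3] = [2,3] − [1,3] + [1,2].
This gives a 12×8 integer matrix of rank 7; reducing to Smith normal form yields diagonal entries (1,1,1,1,1,1,1).

Reading off H_k = ker ∂_k / im ∂_{k+1}:

  H_2: rank ker ∂_2 − rank ∂_3 = (8 − 7) − 0 = 1, and there is no ∂_3, so H_2 = Z.

H_2 ≅ Z.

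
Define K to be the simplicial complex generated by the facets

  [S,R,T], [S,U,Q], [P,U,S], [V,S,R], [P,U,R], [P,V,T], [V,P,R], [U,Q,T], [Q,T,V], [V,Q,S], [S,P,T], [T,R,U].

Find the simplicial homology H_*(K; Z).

We work with the vertex ordering P < Q < R < S < T < U < V. The simplices of K, each written with vertices in increasing order, are:

  0-simplices (7): P, Q, R, S, T, U, V
  1-simplices (18): PR, PS, PT, PU, PV, QS, QT, QU, QV, RS, RT, RU, RV, ST, SU, SV, TU, TV
  2-simplices (12): PRU, PRV, PST, PSU, PTV, QSU, QSV, QTU, QTV, RST, RSV, RTU

so the chain groups are C_0 ≅ Z^7, C_1 ≅ Z^18, C_2 ≅ Z^12.

Boundary ∂_1: C_1 → C_0 sends each edge [p,q] (with p < q) to q − p. For instance
  ∂RT = T − R.
This gives a 7×18 integer matrix of rank 6; reducing to Smith normal form yields diagonal entries (1,1,1,1,1,1).

∂_2: C_2 → C_1 maps a triangle to the signed sum of its edges. For instance
  ∂QSV = SV − QV + QS,
  ∂RSV = SV − RV + RS.
This gives a 18×12 integer matrix of rank 12; reducing to Smith normal form yields diagonal entries (1,1,1,1,1,1,1,1,1,1,1,2).

Reading off H_k = ker ∂_k / im ∂_{k+1}:

  H_0: rank C_0 − rank ∂_1 = 7 − 6 = 1, and the invariant factors of ∂_1 are all 1, so H_0 ≅ Z.
  H_1: rank ker ∂_1 − rank ∂_2 = (18 − 6) − 12 = 0, and ∂_2 has invariant factor 2 > 1, so H_1 ≅ Z/2.
  H_2: rank ker ∂_2 − rank ∂_3 = (12 − 12) − 0 = 0, and there is no ∂_3, so H_2 ≅ 0.

As a check, the Euler characteristic is 7 − 18 + 12 = 1, which agrees with 1 − 0 + 0 = 1.
(K is a triangulation of the real projective plane RP^2.)

H_0 ≅ Z,  H_1 ≅ Z/2,  H_2 = 0.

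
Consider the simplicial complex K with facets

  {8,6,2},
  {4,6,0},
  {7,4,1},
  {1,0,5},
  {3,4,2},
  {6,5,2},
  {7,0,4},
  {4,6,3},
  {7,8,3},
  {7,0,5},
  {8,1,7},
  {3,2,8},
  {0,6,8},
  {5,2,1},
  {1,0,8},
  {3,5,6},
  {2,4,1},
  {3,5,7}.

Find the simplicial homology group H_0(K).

Take the total order 0 < 1 < 2 < 3 < 4 < 5 < 6 < 7 < 8 on the vertex set. Then K (dimension 2) consists of the simplices:

  0-simplices (9): [0], [1], [2], [3], [4], [5], [6], [7], [8]
  1-simplices (27): (27 of them)
  2-simplices (18): [0,1,5], [0,1,8], [0,4,6], [0,4,7], [0,5,7], [0,6,8], [1,2,4], [1,2,5], [1,4,7], [1,7,8], [2,3,4], [2,3,8], [2,5,6], [2,6,8], [3,4,6], [3,5,6], [3,5,7], [3,7,8]

giving chain groups C_0 ≅ Z^9, C_1 ≅ Z^27, C_2 ≅ Z^18.

∂_1: C_1 → C_0 is given by ∂[p,q] = [q] − [p]. For instance
  ∂[2,6] = [6] − [2].
As a 9×27 matrix over Z this has rank 8, with invariant factors (1,1,1,1,1,1,1,1).

Boundary ∂_2: C_2 → C_1 acts by ∂[p,q,r] = [q,r] − [p,r] + [p,q]. For instance
  ∂[0,1,5] = [1,5] − [0,5] + [0,1],
  ∂[3,5,7] = [5,7] − [3,7] + [3,5].
As a 27×18 matrix over Z this has rank 18, with invariant factors (1,1,1,1,1,1,1,1,1,1,1,1,1,1,1,1,1,2).

Computing H_k = (kernel of ∂_k) / (image of ∂_{k+1}):

  H_0: rank C_0 − rank ∂_1 = 9 − 8 = 1, and the invariant factors of ∂_1 are all 1, so H_0 ≅ Z.

(K is a triangulation of the Klein bottle.)

H_0 = Z.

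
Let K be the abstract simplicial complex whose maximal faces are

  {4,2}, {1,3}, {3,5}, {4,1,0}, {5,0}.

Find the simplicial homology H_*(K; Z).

We work with the vertex ordering 0 < 1 < 2 < 3 < 4 < 5. The simplices of K, each written with vertices in increasing order, are:

  0-simplices (6): [0], [1], [2], [3], [4], [5]
  1-simplices (7): [0,1], [0,4], [0,5], [1,3], [1,4], [2,4], [3,5]
  2-simplices (1): [0,1,4]

giving chain groups C_0 ≅ Z^6, C_1 ≅ Z^7, C_2 ≅ Z^1.

The boundary map ∂_1: C_1 → C_0 is given by ∂[p,q] = [q] − [p].
This gives a 6×7 integer matrix of rank 5; reducing to Smith normal form yields diagonal entries (1,1,1,1,1).

The boundary map ∂_2: C_2 → C_1 maps a triangle to the signed sum of its edges. For instance
  ∂[0,1,4] = [1,4] − [0,4] + [0,1].
The 7×1 boundary matrix has rank 1 and Smith normal form diag(1).

Now H_k = ker ∂_k / im ∂_{k+1}, so:

  H_0: rank C_0 − rank ∂_1 = 6 − 5 = 1, and the invariant factors of ∂_1 are all 1, so H_0 = Z.
  H_1: rank ker ∂_1 − rank ∂_2 = (7 − 5) − 1 = 1, and the invariant factors of ∂_2 are all 1, so H_1 = Z.
  H_2: rank ker ∂_2 − rank ∂_3 = (1 − 1) − 0 = 0, and there is no ∂_3, so H_2 = 0.

As a check, the Euler characteristic is 6 − 7 + 1 = 0, which agrees with 1 − 1 + 0 = 0.

H_0 = Z,  H_1 = Z,  H_2 = 0.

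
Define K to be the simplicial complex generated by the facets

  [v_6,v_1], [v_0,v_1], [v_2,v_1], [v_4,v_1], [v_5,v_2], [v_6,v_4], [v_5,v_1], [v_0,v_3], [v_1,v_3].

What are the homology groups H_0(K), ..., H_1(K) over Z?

Fix the vertex order v_0 < v_1 < v_2 < v_3 < v_4 < v_5 < v_6 and write every simplex with vertices in increasing order. Then dim K = 1 and the simplices of K are:

  0-simplices (7): [v_0], [v_1], [v_2], [v_3], [v_4], [v_5], [v_6]
  1-simplices (9): [v_0,v_1], [v_0,v_3], [v_1,v_2], [v_1,v_3], [v_1,v_4], [v_1,v_5], [v_1,v_6], [v_2,v_5], [v_4,v_6]

giving chain groups C_0 ≅ Z^7, C_1 ≅ Z^9.

∂_1: C_1 → C_0 is given by ∂[p,q] = [q] − [p]. For instance
  ∂[v_0,v_3] = [v_3] − [v_0].
The 7×9 boundary matrix has rank 6 and Smith normal form diag(1,1,1,1,1,1).

Reading off H_k = ker ∂_k / im ∂_{k+1}:

  H_0: rank C_0 − rank ∂_1 = 7 − 6 = 1, and the invariant factors of ∂_1 are all 1, so H_0 = Z.
  H_1: rank ker ∂_1 − rank ∂_2 = (9 − 6) − 0 = 3, and there is no ∂_2, so H_1 = Z^3.

H_0 ≅ Z,  H_1 ≅ Z^3.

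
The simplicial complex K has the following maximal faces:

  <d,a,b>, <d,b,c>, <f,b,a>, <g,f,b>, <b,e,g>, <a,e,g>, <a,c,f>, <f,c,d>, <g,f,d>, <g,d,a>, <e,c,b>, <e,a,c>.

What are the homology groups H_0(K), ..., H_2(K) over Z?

K has 7 vertices, 18 edges, 12 triangles.
rank ∂_0 = 0, rank ∂_1 = 6 ⇒ b_0 = 7 − 0 − 6 = 1; all invariant factors of ∂_1 are 1 so no torsion. So H_0 = Z.
rank ∂_1 = 6, rank ∂_2 = 12 ⇒ b_1 = 18 − 6 − 12 = 0; ∂_2 has invariant factor(s) [2] giving torsion. So H_1 = Z/2.
rank ∂_2 = 12, rank ∂_3 = 0 ⇒ b_2 = 12 − 12 − 0 = 0. So H_2 = 0.

H_0 ≅ Z,  H_1 ≅ Z/2,  H_2 = 0.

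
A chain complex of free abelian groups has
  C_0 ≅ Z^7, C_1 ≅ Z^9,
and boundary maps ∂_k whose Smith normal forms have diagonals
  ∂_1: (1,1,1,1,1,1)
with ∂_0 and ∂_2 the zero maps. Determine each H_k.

H_0 ≅ Z,  H_1 ≅ Z^3.

H_0: b_0 = 7 − 0 − 6 = 1; torsion from ∂_1 factors > 1: none. So H_0 ≅ Z.
H_1: b_1 = 9 − 6 − 0 = 3; torsion from ∂_2 factors > 1: none. So H_1 ≅ Z^3.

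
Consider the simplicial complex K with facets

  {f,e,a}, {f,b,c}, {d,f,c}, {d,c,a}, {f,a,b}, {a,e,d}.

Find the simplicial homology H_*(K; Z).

H_0 = Z,  H_1 = Z,  H_2 = 0.

Order the vertices as a < b < c < d < e < f. Listing each simplex with vertices in this order, K has dimension 2 with simplices:

  0-simplices (6): a, b, c, d, e, f
  1-simplices (12): ab, ac, ad, ae, af, bc, bf, cd, cf, de, df, ef
  2-simplices (6): abf, acd, ade, aef, bcf, cdf

Hence C_0 ≅ Z^6, C_1 ≅ Z^12, C_2 ≅ Z^6.

The boundary map ∂_1: C_1 → C_0 maps an edge to its endpoints' difference, ∂[p,q] = q − p. For instance
  ∂cf = f − c.
The resulting 6×12 matrix has rank 5, and its Smith normal form has invariant factors (1,1,1,1,1).

∂_2: C_2 → C_1 sends each 2-simplex [p,q,r] to [q,r] − [p,r] + [p,q]. For instance
  ∂bcf = cf − bf + bc,
  ∂acd = cd − ad + ac.
This gives a 12×6 integer matrix of rank 6; reducing to Smith normal form yields diagonal entries (1,1,1,1,1,1).

Reading off H_k = ker ∂_k / im ∂_{k+1}:

  H_0: rank C_0 − rank ∂_1 = 6 − 5 = 1, and the invariant factors of ∂_1 are all 1, so H_0 ≅ Z.
  H_1: rank ker ∂_1 − rank ∂_2 = (12 − 5) − 6 = 1, and the invariant factors of ∂_2 are all 1, so H_1 ≅ Z.
  H_2: rank ker ∂_2 − rank ∂_3 = (6 − 6) − 0 = 0, and there is no ∂_3, so H_2 ≅ 0.

(K is a triangulation of the cylinder S^1 x I.)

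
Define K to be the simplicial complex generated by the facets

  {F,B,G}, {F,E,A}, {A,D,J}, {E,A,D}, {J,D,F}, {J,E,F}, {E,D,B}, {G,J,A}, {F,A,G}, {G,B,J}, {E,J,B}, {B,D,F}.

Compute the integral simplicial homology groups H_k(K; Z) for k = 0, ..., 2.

Fix the vertex order A < B < D < E < F < G < J and write every simplex with vertices in increasing order. Then dim K = 2 and the simplices of K are:

  0-simplices (7): A, B, D, E, F, G, J
  1-simplices (18): AD, AE, AF, AG, AJ, BD, BE, BF, BG, BJ, DE, DF, DJ, EF, EJ, FG, FJ, GJ
  2-simplices (12): ADE, ADJ, AEF, AFG, AGJ, BDE, BDF, BEJ, BFG, BGJ, DFJ, EFJ

giving chain groups C_0 ≅ Z^7, C_1 ≅ Z^18, C_2 ≅ Z^12.

The boundary map ∂_1: C_1 → C_0 sends each edge [p,q] (with p < q) to q − p. For instance
  ∂DJ = J − D.
The 7×18 boundary matrix has rank 6 and Smith normal form diag(1,1,1,1,1,1).

∂_2: C_2 → C_1 acts by ∂[p,q,r] = [q,r] − [p,r] + [p,q]. For instance
  ∂AFG = FG − AG + AF,
  ∂BGJ = GJ − BJ + BG.
The resulting 18×12 matrix has rank 12, and its Smith normal form has invariant factors (1,1,1,1,1,1,1,1,1,1,1,2).

Now H_k = ker ∂_k / im ∂_{k+1}, so:

  H_0: rank C_0 − rank ∂_1 = 7 − 6 = 1, and the invariant factors of ∂_1 are all 1, so H_0 ≅ Z.
  H_1: rank ker ∂_1 − rank ∂_2 = (18 − 6) − 12 = 0, and ∂_2 has invariant factor 2 > 1, so H_1 ≅ Z/2.
  H_2: rank ker ∂_2 − rank ∂_3 = (12 − 12) − 0 = 0, and there is no ∂_3, so H_2 ≅ 0.

(K is a triangulation of the real projective plane RP^2.)

H_0 = Z,  H_1 = Z/2,  H_2 = 0.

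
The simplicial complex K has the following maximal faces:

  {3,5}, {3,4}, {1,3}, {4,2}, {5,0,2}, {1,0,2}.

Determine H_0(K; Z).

H_0 ≅ Z.

Take the total order 0 < 1 < 2 < 3 < 4 < 5 on the vertex set. Then K (dimension 2) consists of the simplices:

  0-simplices (6): [0], [1], [2], [3], [4], [5]
  1-simplices (9): [0,1], [0,2], [0,5], [1,2], [1,3], [2,4], [2,5], [3,4], [3,5]
  2-simplices (2): [0,1,2], [0,2,5]

giving chain groups C_0 ≅ Z^6, C_1 ≅ Z^9, C_2 ≅ Z^2.

Boundary ∂_1: C_1 → C_0 maps an edge to its endpoints' difference, ∂[p,q] = q − p.
This gives a 6×9 integer matrix of rank 5; reducing to Smith normal form yields diagonal entries (1,1,1,1,1).

The boundary map ∂_2: C_2 → C_1 sends each 2-simplex [p,q,r] to [q,r] − [p,r] + [p,q]. For instance
  ∂[0,2,5] = [2,5] − [0,5] + [0,2],
  ∂[0,1,2] = [1,2] − [0,2] + [0,1].
As a 9×2 matrix over Z this has rank 2, with invariant factors (1,1).

Now H_k = ker ∂_k / im ∂_{k+1}, so:

  H_0: rank C_0 − rank ∂_1 = 6 − 5 = 1, and the invariant factors of ∂_1 are all 1, so H_0 = Z.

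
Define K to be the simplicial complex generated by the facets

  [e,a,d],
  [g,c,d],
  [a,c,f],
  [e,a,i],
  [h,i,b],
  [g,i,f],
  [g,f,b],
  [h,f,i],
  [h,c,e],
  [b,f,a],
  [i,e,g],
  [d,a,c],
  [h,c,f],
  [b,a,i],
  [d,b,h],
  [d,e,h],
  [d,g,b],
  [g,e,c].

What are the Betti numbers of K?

b_0 = 1, b_1 = 1, b_2 = 0.

Fix the vertex order a < b < c < d < e < f < g < h < i and write every simplex with vertices in increasing order. Then dim K = 2 and the simplices of K are:

  0-simplices (9): a, b, c, d, e, f, g, h, i
  1-simplices (27): ab, ac, ad, ae, af, ai, bd, bf, bg, bh, bi, cd, ce, cf, cg, ch, de, dg, dh, eg, eh, ei, fg, fh, fi, gi, hi
  2-simplices (18): abf, abi, acd, acf, ade, aei, bdg, bdh, bfg, bhi, cdg, ceg, ceh, cfh, deh, egi, fgi, fhi

giving chain groups C_0 ≅ Z^9, C_1 ≅ Z^27, C_2 ≅ Z^18.

Boundary ∂_1: C_1 → C_0 maps an edge to its endpoints' difference, ∂[p,q] = q − p.
As a 9×27 matrix over Z this has rank 8, with invariant factors (1,1,1,1,1,1,1,1).

Boundary ∂_2: C_2 → C_1 sends each 2-simplex [p,q,r] to [q,r] − [p,r] + [p,q]. For instance
  ∂cdg = dg − cg + cd,
  ∂ceg = eg − cg + ce.
The resulting 27×18 matrix has rank 18, and its Smith normal form has invariant factors (1,1,1,1,1,1,1,1,1,1,1,1,1,1,1,1,1,2).

Now H_k = ker ∂_k / im ∂_{k+1}, so:

  H_0: rank C_0 − rank ∂_1 = 9 − 8 = 1, and the invariant factors of ∂_1 are all 1, so H_0 = Z.
  H_1: rank ker ∂_1 − rank ∂_2 = (27 − 8) − 18 = 1, and ∂_2 has invariant factor 2 > 1, so H_1 = Z ⊕ Z/2.
  H_2: rank ker ∂_2 − rank ∂_3 = (18 − 18) − 0 = 0, and there is no ∂_3, so H_2 = 0.

Hence the Betti numbers are b_0 = 1, b_1 = 1, b_2 = 0.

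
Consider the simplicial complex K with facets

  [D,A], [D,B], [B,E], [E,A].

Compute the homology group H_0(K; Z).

H_0 ≅ Z.

We work with the vertex ordering A < B < D < E. The simplices of K, each written with vertices in increasing order, are:

  0-simplices (4): A, B, D, E
  1-simplices (4): AD, AE, BD, BE

Hence C_0 ≅ Z^4, C_1 ≅ Z^4.

Boundary ∂_1: C_1 → C_0 is given by ∂[p,q] = [q] − [p]. For instance
  ∂BD = D − B.
As a 4×4 matrix over Z this has rank 3, with invariant factors (1,1,1).

Now H_k = ker ∂_k / im ∂_{k+1}, so:

  H_0: rank C_0 − rank ∂_1 = 4 − 3 = 1, and the invariant factors of ∂_1 are all 1, so H_0 ≅ Z.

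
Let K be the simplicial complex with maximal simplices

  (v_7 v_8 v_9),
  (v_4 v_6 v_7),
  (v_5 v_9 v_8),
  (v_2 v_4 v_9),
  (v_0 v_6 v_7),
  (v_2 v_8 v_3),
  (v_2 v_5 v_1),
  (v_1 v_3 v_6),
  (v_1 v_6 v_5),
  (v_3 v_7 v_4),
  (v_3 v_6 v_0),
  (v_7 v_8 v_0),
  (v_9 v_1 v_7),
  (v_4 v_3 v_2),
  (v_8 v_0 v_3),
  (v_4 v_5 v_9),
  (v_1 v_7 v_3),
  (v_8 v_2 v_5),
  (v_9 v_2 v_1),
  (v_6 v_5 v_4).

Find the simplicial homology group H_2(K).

H_2 = 0.

K has 10 vertices, 30 edges, 20 triangles.
rank ∂_2 = 20, rank ∂_3 = 0 ⇒ b_2 = 20 − 20 − 0 = 0. So H_2 ≅ 0.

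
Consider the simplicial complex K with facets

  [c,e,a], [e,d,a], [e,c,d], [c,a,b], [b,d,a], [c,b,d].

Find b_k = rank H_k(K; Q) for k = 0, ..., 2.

Take the total order a < b < c < d < e on the vertex set. Then K (dimension 2) consists of the simplices:

  0-simplices (5): a, b, c, d, e
  1-simplices (9): ab, ac, ad, ae, bc, bd, cd, ce, de
  2-simplices (6): abc, abd, ace, ade, bcd, cde

giving chain groups C_0 ≅ Z^5, C_1 ≅ Z^9, C_2 ≅ Z^6.

∂_1: C_1 → C_0 maps an edge to its endpoints' difference, ∂[p,q] = q − p. For instance
  ∂bd = d − b.
As a 5×9 matrix over Z this has rank 4, with invariant factors (1,1,1,1).

∂_2: C_2 → C_1 acts by ∂[p,q,r] = [q,r] − [p,r] + [p,q]. For instance
  ∂ace = ce − ae + ac,
  ∂ade = de − ae + ad.
The 9×6 boundary matrix has rank 5 and Smith normal form diag(1,1,1,1,1).

Now H_k = ker ∂_k / im ∂_{k+1}, so:

  H_0: rank C_0 − rank ∂_1 = 5 − 4 = 1, and the invariant factors of ∂_1 are all 1, so H_0 = Z.
  H_1: rank ker ∂_1 − rank ∂_2 = (9 − 4) − 5 = 0, and the invariant factors of ∂_2 are all 1, so H_1 = 0.
  H_2: rank ker ∂_2 − rank ∂_3 = (6 − 5) − 0 = 1, and there is no ∂_3, so H_2 = Z.

Hence the Betti numbers are b_0 = 1, b_1 = 0, b_2 = 1.

b_0 = 1, b_1 = 0, b_2 = 1.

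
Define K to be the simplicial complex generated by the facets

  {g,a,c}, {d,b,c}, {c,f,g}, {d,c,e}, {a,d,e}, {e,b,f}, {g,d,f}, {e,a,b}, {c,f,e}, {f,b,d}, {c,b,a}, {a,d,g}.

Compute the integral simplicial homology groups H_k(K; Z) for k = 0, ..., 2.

Fix the vertex order a < b < c < d < e < f < g and write every simplex with vertices in increasing order. Then dim K = 2 and the simplices of K are:

  0-simplices (7): a, b, c, d, e, f, g
  1-simplices (18): ab, ac, ad, ae, ag, bc, bd, be, bf, cd, ce, cf, cg, de, df, dg, ef, fg
  2-simplices (12): abc, abe, acg, ade, adg, bcd, bdf, bef, cde, cef, cfg, dfg

Hence C_0 ≅ Z^7, C_1 ≅ Z^18, C_2 ≅ Z^12.

Boundary ∂_1: C_1 → C_0 maps an edge to its endpoints' difference, ∂[p,q] = q − p. For instance
  ∂ef = f − e.
The resulting 7×18 matrix has rank 6, and its Smith normal form has invariant factors (1,1,1,1,1,1).

Boundary ∂_2: C_2 → C_1 maps a triangle to the signed sum of its edges. For instance
  ∂abe = be − ae + ab,
  ∂bdf = df − bf + bd.
This gives a 18×12 integer matrix of rank 12; reducing to Smith normal form yields diagonal entries (1,1,1,1,1,1,1,1,1,1,1,2).

Now H_k = ker ∂_k / im ∂_{k+1}, so:

  H_0: rank C_0 − rank ∂_1 = 7 − 6 = 1, and the invariant factors of ∂_1 are all 1, so H_0 = Z.
  H_1: rank ker ∂_1 − rank ∂_2 = (18 − 6) − 12 = 0, and ∂_2 has invariant factor 2 > 1, so H_1 = Z/2.
  H_2: rank ker ∂_2 − rank ∂_3 = (12 − 12) − 0 = 0, and there is no ∂_3, so H_2 = 0.

H_0 ≅ Z,  H_1 ≅ Z/2,  H_2 = 0.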